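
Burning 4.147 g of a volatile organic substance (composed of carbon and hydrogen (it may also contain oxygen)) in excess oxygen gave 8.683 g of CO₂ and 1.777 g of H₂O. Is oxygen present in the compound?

mol C = 8.683 g CO₂ ÷ 44.009 g/mol = 0.19730 mol
mol H = 2 × 1.777 g H₂O ÷ 18.015 g/mol = 0.19728 mol
C and H account for only 2.5686 g of the 4.147 g sample; the remaining 1.5784 g must be oxygen.

yes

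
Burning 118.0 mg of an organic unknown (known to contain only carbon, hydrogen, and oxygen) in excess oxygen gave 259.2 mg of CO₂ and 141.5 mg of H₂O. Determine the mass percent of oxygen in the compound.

26.63%

mol C = 0.2592 g CO₂ ÷ 44.009 g/mol = 0.0058897 mol
mol H = 2 × 0.1415 g H₂O ÷ 18.015 g/mol = 0.015709 mol
mass O = 0.1180 − (0.070741 + 0.015835) = 0.031424 g → mol O = 0.031424 ÷ 15.999 = 0.0019641 mol
mass % O = 0.031424 g ÷ 0.1180 g × 100%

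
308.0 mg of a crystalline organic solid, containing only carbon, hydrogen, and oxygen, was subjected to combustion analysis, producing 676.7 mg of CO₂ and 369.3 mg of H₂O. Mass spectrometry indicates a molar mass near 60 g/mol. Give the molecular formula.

mol C = 0.6767 g CO₂ ÷ 44.009 g/mol = 0.015376 mol
mol H = 2 × 0.3693 g H₂O ÷ 18.015 g/mol = 0.040999 mol
mass O = 0.3080 − (0.18469 + 0.041327) = 0.081987 g → mol O = 0.081987 ÷ 15.999 = 0.0051245 mol
Divide by the smallest (0.0051245 mol): C 3.001, H 8.001, O 1.000
Empirical formula: C3H8O
Empirical-formula mass = 60.10 g/mol; 60 ÷ 60.10 ≈ 1, so the molecular formula is C3H8O.

C3H8O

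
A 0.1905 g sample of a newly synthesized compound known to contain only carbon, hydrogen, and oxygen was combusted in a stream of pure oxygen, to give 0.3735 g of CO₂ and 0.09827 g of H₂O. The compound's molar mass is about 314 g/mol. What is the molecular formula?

C14H18O8

mol C = 0.3735 g CO₂ ÷ 44.009 g/mol = 0.0084869 mol
mol H = 2 × 0.09827 g H₂O ÷ 18.015 g/mol = 0.010910 mol
mass O = 0.1905 − (0.10194 + 0.010997) = 0.077567 g → mol O = 0.077567 ÷ 15.999 = 0.0048482 mol
Divide by the smallest (0.0048482 mol): C 1.751, H 2.250, O 1.000
Multiplying each by 4 gives whole numbers: C 7.00, H 9.00, O 4.00
Empirical formula: C7H9O4
Empirical-formula mass = 157.15 g/mol; 314 ÷ 157.15 ≈ 2, so the molecular formula is C14H18O8.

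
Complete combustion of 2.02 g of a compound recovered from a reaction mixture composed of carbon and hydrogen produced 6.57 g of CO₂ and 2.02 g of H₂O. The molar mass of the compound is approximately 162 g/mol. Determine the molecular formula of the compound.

mol C = 6.57 g CO₂ ÷ 44.009 g/mol = 0.1493 mol
mol H = 2 × 2.02 g H₂O ÷ 18.015 g/mol = 0.2243 mol
Divide by the smallest (0.1493 mol): C 1.000, H 1.502
Multiplying each by 2 gives whole numbers: C 2.00, H 3.00
Empirical formula: C2H3
Empirical-formula mass = 27.05 g/mol; 162 ÷ 27.05 ≈ 6, so the molecular formula is C12H18.

C12H18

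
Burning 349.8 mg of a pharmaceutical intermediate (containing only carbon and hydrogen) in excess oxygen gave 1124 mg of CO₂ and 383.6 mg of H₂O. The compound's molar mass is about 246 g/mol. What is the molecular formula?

mol C = 1.124 g CO₂ ÷ 44.009 g/mol = 0.025540 mol
mol H = 2 × 0.3836 g H₂O ÷ 18.015 g/mol = 0.042587 mol
Divide by the smallest (0.025540 mol): C 1.000, H 1.667
Multiplying each by 3 gives whole numbers: C 3.00, H 5.00
Empirical formula: C3H5
Empirical-formula mass = 41.07 g/mol; 246 ÷ 41.07 ≈ 6, so the molecular formula is C18H30.

C18H30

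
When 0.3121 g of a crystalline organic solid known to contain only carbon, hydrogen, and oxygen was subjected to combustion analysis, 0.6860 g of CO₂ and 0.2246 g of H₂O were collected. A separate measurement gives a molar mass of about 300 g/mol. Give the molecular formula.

C15H24O6

mol C = 0.6860 g CO₂ ÷ 44.009 g/mol = 0.015588 mol
mol H = 2 × 0.2246 g H₂O ÷ 18.015 g/mol = 0.024935 mol
mass O = 0.3121 − (0.18722 + 0.025134) = 0.099742 g → mol O = 0.099742 ÷ 15.999 = 0.0062342 mol
Divide by the smallest (0.0062342 mol): C 2.500, H 4.000, O 1.000
Multiplying each by 2 gives whole numbers: C 5.00, H 8.00, O 2.00
Empirical formula: C5H8O2
Empirical-formula mass = 100.12 g/mol; 300 ÷ 100.12 ≈ 3, so the molecular formula is C15H24O6.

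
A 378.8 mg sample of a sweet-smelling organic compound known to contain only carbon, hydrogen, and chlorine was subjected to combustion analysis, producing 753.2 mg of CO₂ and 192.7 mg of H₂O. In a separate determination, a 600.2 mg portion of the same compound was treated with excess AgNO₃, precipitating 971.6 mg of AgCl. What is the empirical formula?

mol C = 0.7532 g CO₂ ÷ 44.009 g/mol = 0.017115 mol
mol H = 2 × 0.1927 g H₂O ÷ 18.015 g/mol = 0.021393 mol
From the AgCl data: mol Cl per gram of compound = (0.9716 ÷ 143.318) ÷ 0.6002 = 0.011295 mol/g, so in the 0.3788 g combustion sample mol Cl = 0.0042786 mol
Divide by the smallest (0.0042786 mol): C 4.000, H 5.000, Cl 1.000

C4H5Cl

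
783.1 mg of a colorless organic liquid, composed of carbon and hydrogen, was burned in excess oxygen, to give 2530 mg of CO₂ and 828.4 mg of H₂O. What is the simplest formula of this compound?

C5H8

mol C = 2.530 g CO₂ ÷ 44.009 g/mol = 0.057488 mol
mol H = 2 × 0.8284 g H₂O ÷ 18.015 g/mol = 0.091968 mol
Divide by the smallest (0.057488 mol): C 1.000, H 1.600
Multiplying each by 5 gives whole numbers: C 5.00, H 8.00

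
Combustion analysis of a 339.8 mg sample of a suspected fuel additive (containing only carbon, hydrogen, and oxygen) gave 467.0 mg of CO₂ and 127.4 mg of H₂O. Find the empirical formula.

C6H8O7

mol C = 0.4670 g CO₂ ÷ 44.009 g/mol = 0.010611 mol
mol H = 2 × 0.1274 g H₂O ÷ 18.015 g/mol = 0.014144 mol
mass O = 0.3398 − (0.12745 + 0.014257) = 0.19809 g → mol O = 0.19809 ÷ 15.999 = 0.012381 mol
Divide by the smallest (0.010611 mol): C 1.000, H 1.333, O 1.167
Multiplying each by 6 gives whole numbers: C 6.00, H 8.00, O 7.00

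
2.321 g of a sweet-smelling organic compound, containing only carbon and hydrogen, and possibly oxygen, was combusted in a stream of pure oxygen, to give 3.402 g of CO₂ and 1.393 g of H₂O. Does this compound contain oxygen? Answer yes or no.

mol C = 3.402 g CO₂ ÷ 44.009 g/mol = 0.077302 mol
mol H = 2 × 1.393 g H₂O ÷ 18.015 g/mol = 0.15465 mol
C and H account for only 1.0844 g of the 2.321 g sample; the remaining 1.2366 g must be oxygen.

yes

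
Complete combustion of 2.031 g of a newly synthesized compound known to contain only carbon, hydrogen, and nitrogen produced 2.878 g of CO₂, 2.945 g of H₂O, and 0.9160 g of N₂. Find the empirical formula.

mol C = 2.878 g CO₂ ÷ 44.009 g/mol = 0.065396 mol
mol H = 2 × 2.945 g H₂O ÷ 18.015 g/mol = 0.32695 mol
mol N = 2 × 0.9160 g N₂ ÷ 28.014 g/mol = 0.065396 mol
Divide by the smallest (0.065396 mol): C 1.000, H 5.000, N 1.000

CH5N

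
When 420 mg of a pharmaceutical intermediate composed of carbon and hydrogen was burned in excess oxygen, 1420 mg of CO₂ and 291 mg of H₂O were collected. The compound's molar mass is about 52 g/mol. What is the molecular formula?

mol C = 1.42 g CO₂ ÷ 44.009 g/mol = 0.03227 mol
mol H = 2 × 0.291 g H₂O ÷ 18.015 g/mol = 0.03231 mol
Divide by the smallest (0.03227 mol): C 1.000, H 1.001
Empirical formula: CH
Empirical-formula mass = 13.02 g/mol; 52 ÷ 13.02 ≈ 4, so the molecular formula is C4H4.

C4H4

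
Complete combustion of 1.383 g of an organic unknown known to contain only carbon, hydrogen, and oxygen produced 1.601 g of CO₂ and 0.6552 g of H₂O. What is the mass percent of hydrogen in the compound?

mol C = 1.601 g CO₂ ÷ 44.009 g/mol = 0.036379 mol
mol H = 2 × 0.6552 g H₂O ÷ 18.015 g/mol = 0.072739 mol
mass O = 1.383 − (0.43695 + 0.073321) = 0.87273 g → mol O = 0.87273 ÷ 15.999 = 0.054549 mol
mass % H = 0.073321 g ÷ 1.383 g × 100%

5.30%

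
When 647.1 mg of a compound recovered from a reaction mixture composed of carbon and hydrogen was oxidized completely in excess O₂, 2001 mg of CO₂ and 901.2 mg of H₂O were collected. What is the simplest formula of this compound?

C5H11

mol C = 2.001 g CO₂ ÷ 44.009 g/mol = 0.045468 mol
mol H = 2 × 0.9012 g H₂O ÷ 18.015 g/mol = 0.10005 mol
Divide by the smallest (0.045468 mol): C 1.000, H 2.200
Multiplying each by 5 gives whole numbers: C 5.00, H 11.00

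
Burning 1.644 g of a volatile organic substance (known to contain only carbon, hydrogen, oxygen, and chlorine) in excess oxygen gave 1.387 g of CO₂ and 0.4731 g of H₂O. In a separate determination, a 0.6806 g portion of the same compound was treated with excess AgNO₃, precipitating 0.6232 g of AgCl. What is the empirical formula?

C3H5ClO5

mol C = 1.387 g CO₂ ÷ 44.009 g/mol = 0.031516 mol
mol H = 2 × 0.4731 g H₂O ÷ 18.015 g/mol = 0.052523 mol
From the AgCl data: mol Cl per gram of compound = (0.6232 ÷ 143.318) ÷ 0.6806 = 0.0063890 mol/g, so in the 1.644 g combustion sample mol Cl = 0.010504 mol
mass O = 1.644 − (0.37854 + 0.052943 + 0.37235) = 0.84016 g → mol O = 0.84016 ÷ 15.999 = 0.052514 mol
Divide by the smallest (0.010504 mol): C 3.001, H 5.000, Cl 1.000, O 5.000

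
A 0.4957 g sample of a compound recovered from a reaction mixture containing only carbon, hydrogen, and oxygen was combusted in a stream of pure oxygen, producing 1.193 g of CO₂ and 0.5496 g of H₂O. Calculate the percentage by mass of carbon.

mol C = 1.193 g CO₂ ÷ 44.009 g/mol = 0.027108 mol
mol H = 2 × 0.5496 g H₂O ÷ 18.015 g/mol = 0.061016 mol
mass O = 0.4957 − (0.32560 + 0.061504) = 0.10860 g → mol O = 0.10860 ÷ 15.999 = 0.0067880 mol
mass % C = 0.32560 g ÷ 0.4957 g × 100%

65.68%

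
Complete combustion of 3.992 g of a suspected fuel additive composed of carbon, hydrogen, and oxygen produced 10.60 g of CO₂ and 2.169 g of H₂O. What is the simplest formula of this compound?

C9H9O2

mol C = 10.60 g CO₂ ÷ 44.009 g/mol = 0.24086 mol
mol H = 2 × 2.169 g H₂O ÷ 18.015 g/mol = 0.24080 mol
mass O = 3.992 − (2.8930 + 0.24273) = 0.85631 g → mol O = 0.85631 ÷ 15.999 = 0.053523 mol
Divide by the smallest (0.053523 mol): C 4.500, H 4.499, O 1.000
Multiplying each by 2 gives whole numbers: C 9.00, H 9.00, O 2.00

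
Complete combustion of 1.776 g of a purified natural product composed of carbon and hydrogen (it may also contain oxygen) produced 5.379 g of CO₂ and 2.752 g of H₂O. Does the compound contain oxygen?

no

mol C = 5.379 g CO₂ ÷ 44.009 g/mol = 0.12222 mol
mol H = 2 × 2.752 g H₂O ÷ 18.015 g/mol = 0.30552 mol
C and H together account for 1.7760 g — essentially the entire 1.776 g sample — so the compound contains no oxygen.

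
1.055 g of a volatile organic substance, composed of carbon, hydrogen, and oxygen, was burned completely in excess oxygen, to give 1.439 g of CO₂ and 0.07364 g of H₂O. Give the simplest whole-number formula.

C4HO5

mol C = 1.439 g CO₂ ÷ 44.009 g/mol = 0.032698 mol
mol H = 2 × 0.07364 g H₂O ÷ 18.015 g/mol = 0.0081754 mol
mass O = 1.055 − (0.39273 + 0.0082408) = 0.65403 g → mol O = 0.65403 ÷ 15.999 = 0.040879 mol
Divide by the smallest (0.0081754 mol): C 4.000, H 1.000, O 5.000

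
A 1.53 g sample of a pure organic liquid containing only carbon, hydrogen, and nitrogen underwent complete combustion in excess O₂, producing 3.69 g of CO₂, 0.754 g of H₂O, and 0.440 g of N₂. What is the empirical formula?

mol C = 3.69 g CO₂ ÷ 44.009 g/mol = 0.08385 mol
mol H = 2 × 0.754 g H₂O ÷ 18.015 g/mol = 0.08371 mol
mol N = 2 × 0.440 g N₂ ÷ 28.014 g/mol = 0.03141 mol
Divide by the smallest (0.03141 mol): C 2.669, H 2.665, N 1.000
Multiplying each by 3 gives whole numbers: C 8.01, H 7.99, N 3.00

C8H8N3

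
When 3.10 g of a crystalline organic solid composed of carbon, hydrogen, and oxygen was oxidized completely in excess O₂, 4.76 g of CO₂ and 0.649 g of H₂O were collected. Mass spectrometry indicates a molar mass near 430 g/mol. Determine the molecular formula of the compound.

mol C = 4.76 g CO₂ ÷ 44.009 g/mol = 0.1082 mol
mol H = 2 × 0.649 g H₂O ÷ 18.015 g/mol = 0.07205 mol
mass O = 3.10 − (1.299 + 0.07263) = 1.728 g → mol O = 1.728 ÷ 15.999 = 0.1080 mol
Divide by the smallest (0.07205 mol): C 1.501, H 1.000, O 1.499
Multiplying each by 2 gives whole numbers: C 3.00, H 2.00, O 3.00
Empirical formula: C3H2O3
Empirical-formula mass = 86.05 g/mol; 430 ÷ 86.05 ≈ 5, so the molecular formula is C15H10O15.

C15H10O15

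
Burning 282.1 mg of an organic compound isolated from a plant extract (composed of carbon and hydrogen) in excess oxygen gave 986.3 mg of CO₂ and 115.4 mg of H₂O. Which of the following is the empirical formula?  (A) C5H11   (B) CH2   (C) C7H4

mol C = 0.9863 g CO₂ ÷ 44.009 g/mol = 0.022411 mol
mol H = 2 × 0.1154 g H₂O ÷ 18.015 g/mol = 0.012812 mol
Divide by the smallest (0.012812 mol): C 1.749, H 1.000
Multiplying each by 4 gives whole numbers: C 7.00, H 4.00

(C) C7H4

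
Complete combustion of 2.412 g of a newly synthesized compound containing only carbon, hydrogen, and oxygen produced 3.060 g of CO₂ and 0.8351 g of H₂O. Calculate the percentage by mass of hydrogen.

mol C = 3.060 g CO₂ ÷ 44.009 g/mol = 0.069531 mol
mol H = 2 × 0.8351 g H₂O ÷ 18.015 g/mol = 0.092712 mol
mass O = 2.412 − (0.83514 + 0.093453) = 1.4834 g → mol O = 1.4834 ÷ 15.999 = 0.092719 mol
mass % H = 0.093453 g ÷ 2.412 g × 100%

3.87%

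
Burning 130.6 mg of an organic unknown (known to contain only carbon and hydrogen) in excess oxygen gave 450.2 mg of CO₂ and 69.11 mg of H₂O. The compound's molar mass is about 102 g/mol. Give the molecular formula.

C8H6

mol C = 0.4502 g CO₂ ÷ 44.009 g/mol = 0.010230 mol
mol H = 2 × 0.06911 g H₂O ÷ 18.015 g/mol = 0.0076725 mol
Divide by the smallest (0.0076725 mol): C 1.333, H 1.000
Multiplying each by 3 gives whole numbers: C 4.00, H 3.00
Empirical formula: C4H3
Empirical-formula mass = 51.07 g/mol; 102 ÷ 51.07 ≈ 2, so the molecular formula is C8H6.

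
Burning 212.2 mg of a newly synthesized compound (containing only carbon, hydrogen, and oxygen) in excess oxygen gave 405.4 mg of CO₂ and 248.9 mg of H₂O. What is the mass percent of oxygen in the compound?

mol C = 0.4054 g CO₂ ÷ 44.009 g/mol = 0.0092118 mol
mol H = 2 × 0.2489 g H₂O ÷ 18.015 g/mol = 0.027633 mol
mass O = 0.2122 − (0.11064 + 0.027854) = 0.073704 g → mol O = 0.073704 ÷ 15.999 = 0.0046068 mol
mass % O = 0.073704 g ÷ 0.2122 g × 100%

34.73%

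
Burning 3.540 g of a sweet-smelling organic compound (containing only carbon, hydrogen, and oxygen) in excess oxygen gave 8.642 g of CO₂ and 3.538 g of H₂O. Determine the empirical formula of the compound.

mol C = 8.642 g CO₂ ÷ 44.009 g/mol = 0.19637 mol
mol H = 2 × 3.538 g H₂O ÷ 18.015 g/mol = 0.39278 mol
mass O = 3.540 − (2.3586 + 0.39593) = 0.78549 g → mol O = 0.78549 ÷ 15.999 = 0.049096 mol
Divide by the smallest (0.049096 mol): C 4.000, H 8.000, O 1.000

C4H8O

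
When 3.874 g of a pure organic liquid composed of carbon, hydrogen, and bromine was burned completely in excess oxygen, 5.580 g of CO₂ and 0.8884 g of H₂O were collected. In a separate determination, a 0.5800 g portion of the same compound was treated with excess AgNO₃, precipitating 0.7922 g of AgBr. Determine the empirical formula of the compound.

mol C = 5.580 g CO₂ ÷ 44.009 g/mol = 0.12679 mol
mol H = 2 × 0.8884 g H₂O ÷ 18.015 g/mol = 0.098629 mol
From the AgBr data: mol Br per gram of compound = (0.7922 ÷ 187.772) ÷ 0.5800 = 0.0072740 mol/g, so in the 3.874 g combustion sample mol Br = 0.028180 mol
Divide by the smallest (0.028180 mol): C 4.499, H 3.500, Br 1.000
Multiplying each by 2 gives whole numbers: C 9.00, H 7.00, Br 2.00

C9H7Br2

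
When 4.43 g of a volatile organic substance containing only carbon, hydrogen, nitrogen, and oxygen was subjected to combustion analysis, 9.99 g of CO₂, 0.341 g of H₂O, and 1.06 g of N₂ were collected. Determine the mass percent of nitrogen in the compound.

23.9%

mol C = 9.99 g CO₂ ÷ 44.009 g/mol = 0.2270 mol
mol H = 2 × 0.341 g H₂O ÷ 18.015 g/mol = 0.03786 mol
mol N = 2 × 1.06 g N₂ ÷ 28.014 g/mol = 0.07568 mol
mass O = 4.43 − (2.726 + 0.03816 + 1.060) = 0.6054 g → mol O = 0.6054 ÷ 15.999 = 0.03784 mol
mass % N = 1.060 g ÷ 4.43 g × 100%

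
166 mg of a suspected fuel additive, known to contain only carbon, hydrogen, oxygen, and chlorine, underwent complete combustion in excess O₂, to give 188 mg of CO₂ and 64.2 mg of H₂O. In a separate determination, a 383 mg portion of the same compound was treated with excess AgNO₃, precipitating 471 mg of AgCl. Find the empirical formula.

mol C = 0.188 g CO₂ ÷ 44.009 g/mol = 0.004272 mol
mol H = 2 × 0.0642 g H₂O ÷ 18.015 g/mol = 0.007127 mol
From the AgCl data: mol Cl per gram of compound = (0.471 ÷ 143.318) ÷ 0.383 = 0.008581 mol/g, so in the 0.166 g combustion sample mol Cl = 0.001424 mol
mass O = 0.166 − (0.05131 + 0.007184 + 0.05049) = 0.05701 g → mol O = 0.05701 ÷ 15.999 = 0.003563 mol
Divide by the smallest (0.001424 mol): C 2.999, H 5.004, Cl 1.000, O 2.502
Multiplying each by 2 gives whole numbers: C 6.00, H 10.01, Cl 2.00, O 5.00

C6H10Cl2O5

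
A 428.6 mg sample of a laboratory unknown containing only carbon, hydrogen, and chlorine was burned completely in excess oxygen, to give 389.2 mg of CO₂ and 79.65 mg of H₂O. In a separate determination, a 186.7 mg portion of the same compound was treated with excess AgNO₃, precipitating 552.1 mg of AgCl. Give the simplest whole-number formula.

CHCl

mol C = 0.3892 g CO₂ ÷ 44.009 g/mol = 0.0088436 mol
mol H = 2 × 0.07965 g H₂O ÷ 18.015 g/mol = 0.0088426 mol
From the AgCl data: mol Cl per gram of compound = (0.5521 ÷ 143.318) ÷ 0.1867 = 0.020633 mol/g, so in the 0.4286 g combustion sample mol Cl = 0.0088435 mol
Divide by the smallest (0.0088426 mol): C 1.000, H 1.000, Cl 1.000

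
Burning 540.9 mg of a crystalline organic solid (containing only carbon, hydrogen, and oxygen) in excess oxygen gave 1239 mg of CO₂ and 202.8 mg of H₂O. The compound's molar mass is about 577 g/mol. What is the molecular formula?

C30H24O12

mol C = 1.239 g CO₂ ÷ 44.009 g/mol = 0.028153 mol
mol H = 2 × 0.2028 g H₂O ÷ 18.015 g/mol = 0.022515 mol
mass O = 0.5409 − (0.33815 + 0.022695) = 0.18006 g → mol O = 0.18006 ÷ 15.999 = 0.011254 mol
Divide by the smallest (0.011254 mol): C 2.502, H 2.001, O 1.000
Multiplying each by 2 gives whole numbers: C 5.00, H 4.00, O 2.00
Empirical formula: C5H4O2
Empirical-formula mass = 96.08 g/mol; 577 ÷ 96.08 ≈ 6, so the molecular formula is C30H24O12.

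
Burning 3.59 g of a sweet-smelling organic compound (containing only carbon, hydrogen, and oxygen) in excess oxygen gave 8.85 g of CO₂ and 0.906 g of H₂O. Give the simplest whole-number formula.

mol C = 8.85 g CO₂ ÷ 44.009 g/mol = 0.2011 mol
mol H = 2 × 0.906 g H₂O ÷ 18.015 g/mol = 0.1006 mol
mass O = 3.59 − (2.415 + 0.1014) = 1.073 g → mol O = 1.073 ÷ 15.999 = 0.06708 mol
Divide by the smallest (0.06708 mol): C 2.998, H 1.499, O 1.000
Multiplying each by 2 gives whole numbers: C 6.00, H 3.00, O 2.00

C6H3O2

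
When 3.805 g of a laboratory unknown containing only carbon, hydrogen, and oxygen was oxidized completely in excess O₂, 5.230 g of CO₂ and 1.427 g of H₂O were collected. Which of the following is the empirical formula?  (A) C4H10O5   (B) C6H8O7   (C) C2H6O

(B) C6H8O7

mol C = 5.230 g CO₂ ÷ 44.009 g/mol = 0.11884 mol
mol H = 2 × 1.427 g H₂O ÷ 18.015 g/mol = 0.15842 mol
mass O = 3.805 − (1.4274 + 0.15969) = 2.2179 g → mol O = 2.2179 ÷ 15.999 = 0.13863 mol
Divide by the smallest (0.11884 mol): C 1.000, H 1.333, O 1.167
Multiplying each by 6 gives whole numbers: C 6.00, H 8.00, O 7.00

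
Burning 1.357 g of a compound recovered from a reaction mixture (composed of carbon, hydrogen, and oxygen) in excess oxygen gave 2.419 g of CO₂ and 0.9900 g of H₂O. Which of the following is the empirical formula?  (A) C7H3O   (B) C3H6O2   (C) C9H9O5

(B) C3H6O2

mol C = 2.419 g CO₂ ÷ 44.009 g/mol = 0.054966 mol
mol H = 2 × 0.9900 g H₂O ÷ 18.015 g/mol = 0.10991 mol
mass O = 1.357 − (0.66020 + 0.11079) = 0.58602 g → mol O = 0.58602 ÷ 15.999 = 0.036628 mol
Divide by the smallest (0.036628 mol): C 1.501, H 3.001, O 1.000
Multiplying each by 2 gives whole numbers: C 3.00, H 6.00, O 2.00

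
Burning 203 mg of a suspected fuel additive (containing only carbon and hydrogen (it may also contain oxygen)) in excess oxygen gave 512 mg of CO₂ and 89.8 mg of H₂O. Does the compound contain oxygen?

mol C = 0.512 g CO₂ ÷ 44.009 g/mol = 0.01163 mol
mol H = 2 × 0.0898 g H₂O ÷ 18.015 g/mol = 0.009969 mol
C and H account for only 0.1498 g of the 0.203 g sample; the remaining 0.05321 g must be oxygen.

yes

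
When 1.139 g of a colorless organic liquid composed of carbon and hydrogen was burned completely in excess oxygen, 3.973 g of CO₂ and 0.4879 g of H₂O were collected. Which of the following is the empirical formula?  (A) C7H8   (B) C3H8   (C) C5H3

mol C = 3.973 g CO₂ ÷ 44.009 g/mol = 0.090277 mol
mol H = 2 × 0.4879 g H₂O ÷ 18.015 g/mol = 0.054166 mol
Divide by the smallest (0.054166 mol): C 1.667, H 1.000
Multiplying each by 3 gives whole numbers: C 5.00, H 3.00

(C) C5H3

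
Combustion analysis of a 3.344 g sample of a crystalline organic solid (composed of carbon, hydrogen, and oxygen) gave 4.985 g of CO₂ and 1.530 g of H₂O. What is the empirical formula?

C2H3O2

mol C = 4.985 g CO₂ ÷ 44.009 g/mol = 0.11327 mol
mol H = 2 × 1.530 g H₂O ÷ 18.015 g/mol = 0.16986 mol
mass O = 3.344 − (1.3605 + 0.17122) = 1.8123 g → mol O = 1.8123 ÷ 15.999 = 0.11327 mol
Divide by the smallest (0.11327 mol): C 1.000, H 1.500, O 1.000
Multiplying each by 2 gives whole numbers: C 2.00, H 3.00, O 2.00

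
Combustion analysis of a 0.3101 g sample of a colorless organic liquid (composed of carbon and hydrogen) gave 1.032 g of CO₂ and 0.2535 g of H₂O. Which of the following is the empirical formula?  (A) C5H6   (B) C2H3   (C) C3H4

mol C = 1.032 g CO₂ ÷ 44.009 g/mol = 0.023450 mol
mol H = 2 × 0.2535 g H₂O ÷ 18.015 g/mol = 0.028143 mol
Divide by the smallest (0.023450 mol): C 1.000, H 1.200
Multiplying each by 5 gives whole numbers: C 5.00, H 6.00

(A) C5H6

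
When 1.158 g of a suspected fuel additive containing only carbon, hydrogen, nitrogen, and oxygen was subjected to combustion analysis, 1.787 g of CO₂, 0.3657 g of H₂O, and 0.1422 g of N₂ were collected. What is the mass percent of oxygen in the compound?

mol C = 1.787 g CO₂ ÷ 44.009 g/mol = 0.040605 mol
mol H = 2 × 0.3657 g H₂O ÷ 18.015 g/mol = 0.040600 mol
mol N = 2 × 0.1422 g N₂ ÷ 28.014 g/mol = 0.010152 mol
mass O = 1.158 − (0.48771 + 0.040924 + 0.14220) = 0.48717 g → mol O = 0.48717 ÷ 15.999 = 0.030450 mol
mass % O = 0.48717 g ÷ 1.158 g × 100%

42.07%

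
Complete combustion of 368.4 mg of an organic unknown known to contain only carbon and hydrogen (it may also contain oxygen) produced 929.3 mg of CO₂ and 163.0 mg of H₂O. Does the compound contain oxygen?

yes

mol C = 0.9293 g CO₂ ÷ 44.009 g/mol = 0.021116 mol
mol H = 2 × 0.1630 g H₂O ÷ 18.015 g/mol = 0.018096 mol
C and H account for only 0.27187 g of the 0.3684 g sample; the remaining 0.096533 g must be oxygen.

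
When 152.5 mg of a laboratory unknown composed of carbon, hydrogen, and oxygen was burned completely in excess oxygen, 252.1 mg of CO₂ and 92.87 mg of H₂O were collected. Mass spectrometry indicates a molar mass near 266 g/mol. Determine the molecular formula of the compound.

mol C = 0.2521 g CO₂ ÷ 44.009 g/mol = 0.0057284 mol
mol H = 2 × 0.09287 g H₂O ÷ 18.015 g/mol = 0.010310 mol
mass O = 0.1525 − (0.068803 + 0.010393) = 0.073304 g → mol O = 0.073304 ÷ 15.999 = 0.0045818 mol
Divide by the smallest (0.0045818 mol): C 1.250, H 2.250, O 1.000
Multiplying each by 4 gives whole numbers: C 5.00, H 9.00, O 4.00
Empirical formula: C5H9O4
Empirical-formula mass = 133.12 g/mol; 266 ÷ 133.12 ≈ 2, so the molecular formula is C10H18O8.

C10H18O8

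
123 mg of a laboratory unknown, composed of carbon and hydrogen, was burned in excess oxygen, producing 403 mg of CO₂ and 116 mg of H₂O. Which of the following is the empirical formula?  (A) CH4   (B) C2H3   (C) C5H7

(C) C5H7

mol C = 0.403 g CO₂ ÷ 44.009 g/mol = 0.009157 mol
mol H = 2 × 0.116 g H₂O ÷ 18.015 g/mol = 0.01288 mol
Divide by the smallest (0.009157 mol): C 1.000, H 1.406
Multiplying each by 5 gives whole numbers: C 5.00, H 7.03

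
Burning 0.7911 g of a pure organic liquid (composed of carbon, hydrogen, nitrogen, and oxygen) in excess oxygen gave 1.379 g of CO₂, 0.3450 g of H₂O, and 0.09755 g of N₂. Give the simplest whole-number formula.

mol C = 1.379 g CO₂ ÷ 44.009 g/mol = 0.031334 mol
mol H = 2 × 0.3450 g H₂O ÷ 18.015 g/mol = 0.038301 mol
mol N = 2 × 0.09755 g N₂ ÷ 28.014 g/mol = 0.0069644 mol
mass O = 0.7911 − (0.37636 + 0.038608 + 0.097550) = 0.27858 g → mol O = 0.27858 ÷ 15.999 = 0.017413 mol
Divide by the smallest (0.0069644 mol): C 4.499, H 5.500, N 1.000, O 2.500
Multiplying each by 2 gives whole numbers: C 9.00, H 11.00, N 2.00, O 5.00

C9H11N2O5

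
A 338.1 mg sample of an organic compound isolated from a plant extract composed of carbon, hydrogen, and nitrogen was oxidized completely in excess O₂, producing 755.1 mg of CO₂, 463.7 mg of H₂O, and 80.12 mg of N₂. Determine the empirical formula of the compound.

mol C = 0.7551 g CO₂ ÷ 44.009 g/mol = 0.017158 mol
mol H = 2 × 0.4637 g H₂O ÷ 18.015 g/mol = 0.051479 mol
mol N = 2 × 0.08012 g N₂ ÷ 28.014 g/mol = 0.0057200 mol
Divide by the smallest (0.0057200 mol): C 3.000, H 9.000, N 1.000

C3H9N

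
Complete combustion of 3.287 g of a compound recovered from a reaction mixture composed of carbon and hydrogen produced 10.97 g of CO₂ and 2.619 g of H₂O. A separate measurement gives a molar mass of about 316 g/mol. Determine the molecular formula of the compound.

C24H28

mol C = 10.97 g CO₂ ÷ 44.009 g/mol = 0.24927 mol
mol H = 2 × 2.619 g H₂O ÷ 18.015 g/mol = 0.29076 mol
Divide by the smallest (0.24927 mol): C 1.000, H 1.166
Multiplying each by 6 gives whole numbers: C 6.00, H 7.00
Empirical formula: C6H7
Empirical-formula mass = 79.12 g/mol; 316 ÷ 79.12 ≈ 4, so the molecular formula is C24H28.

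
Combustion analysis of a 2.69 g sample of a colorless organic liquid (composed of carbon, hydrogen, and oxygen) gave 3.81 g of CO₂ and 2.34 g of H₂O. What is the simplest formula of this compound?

CH3O

mol C = 3.81 g CO₂ ÷ 44.009 g/mol = 0.08657 mol
mol H = 2 × 2.34 g H₂O ÷ 18.015 g/mol = 0.2598 mol
mass O = 2.69 − (1.040 + 0.2619) = 1.388 g → mol O = 1.388 ÷ 15.999 = 0.08677 mol
Divide by the smallest (0.08657 mol): C 1.000, H 3.001, O 1.002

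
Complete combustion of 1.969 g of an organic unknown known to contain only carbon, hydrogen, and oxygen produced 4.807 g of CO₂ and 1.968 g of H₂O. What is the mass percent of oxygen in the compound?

22.19%

mol C = 4.807 g CO₂ ÷ 44.009 g/mol = 0.10923 mol
mol H = 2 × 1.968 g H₂O ÷ 18.015 g/mol = 0.21848 mol
mass O = 1.969 − (1.3119 + 0.22023) = 0.43683 g → mol O = 0.43683 ÷ 15.999 = 0.027304 mol
mass % O = 0.43683 g ÷ 1.969 g × 100%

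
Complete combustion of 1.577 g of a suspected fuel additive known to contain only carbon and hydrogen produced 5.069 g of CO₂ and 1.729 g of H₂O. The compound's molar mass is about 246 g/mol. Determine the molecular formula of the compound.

C18H30

mol C = 5.069 g CO₂ ÷ 44.009 g/mol = 0.11518 mol
mol H = 2 × 1.729 g H₂O ÷ 18.015 g/mol = 0.19195 mol
Divide by the smallest (0.11518 mol): C 1.000, H 1.667
Multiplying each by 3 gives whole numbers: C 3.00, H 5.00
Empirical formula: C3H5
Empirical-formula mass = 41.07 g/mol; 246 ÷ 41.07 ≈ 6, so the molecular formula is C18H30.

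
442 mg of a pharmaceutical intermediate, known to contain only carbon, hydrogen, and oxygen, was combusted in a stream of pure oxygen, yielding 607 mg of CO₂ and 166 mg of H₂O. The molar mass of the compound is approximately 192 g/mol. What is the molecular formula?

C6H8O7

mol C = 0.607 g CO₂ ÷ 44.009 g/mol = 0.01379 mol
mol H = 2 × 0.166 g H₂O ÷ 18.015 g/mol = 0.01843 mol
mass O = 0.442 − (0.1657 + 0.01858) = 0.2578 g → mol O = 0.2578 ÷ 15.999 = 0.01611 mol
Divide by the smallest (0.01379 mol): C 1.000, H 1.336, O 1.168
Multiplying each by 6 gives whole numbers: C 6.00, H 8.02, O 7.01
Empirical formula: C6H8O7
Empirical-formula mass = 192.12 g/mol; 192 ÷ 192.12 ≈ 1, so the molecular formula is C6H8O7.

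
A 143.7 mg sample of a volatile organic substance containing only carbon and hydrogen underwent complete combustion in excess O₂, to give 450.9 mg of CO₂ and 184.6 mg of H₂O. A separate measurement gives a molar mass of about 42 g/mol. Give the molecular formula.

C3H6

mol C = 0.4509 g CO₂ ÷ 44.009 g/mol = 0.010246 mol
mol H = 2 × 0.1846 g H₂O ÷ 18.015 g/mol = 0.020494 mol
Divide by the smallest (0.010246 mol): C 1.000, H 2.000
Empirical formula: CH2
Empirical-formula mass = 14.03 g/mol; 42 ÷ 14.03 ≈ 3, so the molecular formula is C3H6.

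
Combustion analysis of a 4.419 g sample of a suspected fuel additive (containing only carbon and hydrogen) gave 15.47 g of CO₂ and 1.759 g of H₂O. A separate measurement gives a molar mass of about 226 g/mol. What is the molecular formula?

mol C = 15.47 g CO₂ ÷ 44.009 g/mol = 0.35152 mol
mol H = 2 × 1.759 g H₂O ÷ 18.015 g/mol = 0.19528 mol
Divide by the smallest (0.19528 mol): C 1.800, H 1.000
Multiplying each by 5 gives whole numbers: C 9.00, H 5.00
Empirical formula: C9H5
Empirical-formula mass = 113.14 g/mol; 226 ÷ 113.14 ≈ 2, so the molecular formula is C18H10.

C18H10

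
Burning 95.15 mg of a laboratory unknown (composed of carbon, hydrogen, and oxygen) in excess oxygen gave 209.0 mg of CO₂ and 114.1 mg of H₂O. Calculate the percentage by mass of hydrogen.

mol C = 0.2090 g CO₂ ÷ 44.009 g/mol = 0.0047490 mol
mol H = 2 × 0.1141 g H₂O ÷ 18.015 g/mol = 0.012667 mol
mass O = 0.09515 − (0.057041 + 0.012769) = 0.025341 g → mol O = 0.025341 ÷ 15.999 = 0.0015839 mol
mass % H = 0.012769 g ÷ 0.09515 g × 100%

13.42%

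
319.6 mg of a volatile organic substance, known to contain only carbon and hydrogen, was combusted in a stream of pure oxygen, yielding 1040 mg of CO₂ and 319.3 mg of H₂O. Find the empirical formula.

mol C = 1.040 g CO₂ ÷ 44.009 g/mol = 0.023632 mol
mol H = 2 × 0.3193 g H₂O ÷ 18.015 g/mol = 0.035448 mol
Divide by the smallest (0.023632 mol): C 1.000, H 1.500
Multiplying each by 2 gives whole numbers: C 2.00, H 3.00

C2H3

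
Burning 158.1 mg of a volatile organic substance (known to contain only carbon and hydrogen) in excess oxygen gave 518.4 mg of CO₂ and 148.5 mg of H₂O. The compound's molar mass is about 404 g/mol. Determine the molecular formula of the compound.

mol C = 0.5184 g CO₂ ÷ 44.009 g/mol = 0.011779 mol
mol H = 2 × 0.1485 g H₂O ÷ 18.015 g/mol = 0.016486 mol
Divide by the smallest (0.011779 mol): C 1.000, H 1.400
Multiplying each by 5 gives whole numbers: C 5.00, H 7.00
Empirical formula: C5H7
Empirical-formula mass = 67.11 g/mol; 404 ÷ 67.11 ≈ 6, so the molecular formula is C30H42.

C30H42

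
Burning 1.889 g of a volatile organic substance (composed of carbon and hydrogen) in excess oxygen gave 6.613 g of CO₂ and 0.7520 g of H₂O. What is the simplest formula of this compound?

mol C = 6.613 g CO₂ ÷ 44.009 g/mol = 0.15026 mol
mol H = 2 × 0.7520 g H₂O ÷ 18.015 g/mol = 0.083486 mol
Divide by the smallest (0.083486 mol): C 1.800, H 1.000
Multiplying each by 5 gives whole numbers: C 9.00, H 5.00

C9H5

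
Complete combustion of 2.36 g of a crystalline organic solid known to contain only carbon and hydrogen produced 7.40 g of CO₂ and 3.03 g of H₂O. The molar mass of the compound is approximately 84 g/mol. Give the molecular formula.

C6H12

mol C = 7.40 g CO₂ ÷ 44.009 g/mol = 0.1681 mol
mol H = 2 × 3.03 g H₂O ÷ 18.015 g/mol = 0.3364 mol
Divide by the smallest (0.1681 mol): C 1.000, H 2.001
Empirical formula: CH2
Empirical-formula mass = 14.03 g/mol; 84 ÷ 14.03 ≈ 6, so the molecular formula is C6H12.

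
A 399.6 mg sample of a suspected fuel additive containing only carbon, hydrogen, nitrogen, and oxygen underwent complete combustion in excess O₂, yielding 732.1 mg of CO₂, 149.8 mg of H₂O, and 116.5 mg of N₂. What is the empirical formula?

mol C = 0.7321 g CO₂ ÷ 44.009 g/mol = 0.016635 mol
mol H = 2 × 0.1498 g H₂O ÷ 18.015 g/mol = 0.016631 mol
mol N = 2 × 0.1165 g N₂ ÷ 28.014 g/mol = 0.0083173 mol
mass O = 0.3996 − (0.19981 + 0.016764 + 0.11650) = 0.066531 g → mol O = 0.066531 ÷ 15.999 = 0.0041584 mol
Divide by the smallest (0.0041584 mol): C 4.000, H 3.999, N 2.000, O 1.000

C4H4N2O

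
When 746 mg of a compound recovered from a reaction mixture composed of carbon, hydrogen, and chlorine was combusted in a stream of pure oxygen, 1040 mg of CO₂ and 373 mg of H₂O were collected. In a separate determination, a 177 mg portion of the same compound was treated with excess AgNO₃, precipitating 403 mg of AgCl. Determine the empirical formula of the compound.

C4H7Cl2

mol C = 1.04 g CO₂ ÷ 44.009 g/mol = 0.02363 mol
mol H = 2 × 0.373 g H₂O ÷ 18.015 g/mol = 0.04141 mol
From the AgCl data: mol Cl per gram of compound = (0.403 ÷ 143.318) ÷ 0.177 = 0.01589 mol/g, so in the 0.746 g combustion sample mol Cl = 0.01185 mol
Divide by the smallest (0.01185 mol): C 1.994, H 3.494, Cl 1.000
Multiplying each by 2 gives whole numbers: C 3.99, H 6.99, Cl 2.00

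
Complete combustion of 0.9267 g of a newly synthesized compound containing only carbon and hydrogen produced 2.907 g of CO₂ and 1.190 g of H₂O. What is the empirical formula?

CH2

mol C = 2.907 g CO₂ ÷ 44.009 g/mol = 0.066055 mol
mol H = 2 × 1.190 g H₂O ÷ 18.015 g/mol = 0.13211 mol
Divide by the smallest (0.066055 mol): C 1.000, H 2.000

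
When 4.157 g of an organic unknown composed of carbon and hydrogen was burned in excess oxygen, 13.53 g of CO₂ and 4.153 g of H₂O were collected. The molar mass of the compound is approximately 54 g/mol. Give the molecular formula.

C4H6

mol C = 13.53 g CO₂ ÷ 44.009 g/mol = 0.30744 mol
mol H = 2 × 4.153 g H₂O ÷ 18.015 g/mol = 0.46106 mol
Divide by the smallest (0.30744 mol): C 1.000, H 1.500
Multiplying each by 2 gives whole numbers: C 2.00, H 3.00
Empirical formula: C2H3
Empirical-formula mass = 27.05 g/mol; 54 ÷ 27.05 ≈ 2, so the molecular formula is C4H6.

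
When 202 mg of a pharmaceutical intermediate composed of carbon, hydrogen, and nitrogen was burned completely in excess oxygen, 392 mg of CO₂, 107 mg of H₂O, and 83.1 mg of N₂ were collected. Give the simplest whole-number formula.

C3H4N2

mol C = 0.392 g CO₂ ÷ 44.009 g/mol = 0.008907 mol
mol H = 2 × 0.107 g H₂O ÷ 18.015 g/mol = 0.01188 mol
mol N = 2 × 0.0831 g N₂ ÷ 28.014 g/mol = 0.005933 mol
Divide by the smallest (0.005933 mol): C 1.501, H 2.002, N 1.000
Multiplying each by 2 gives whole numbers: C 3.00, H 4.00, N 2.00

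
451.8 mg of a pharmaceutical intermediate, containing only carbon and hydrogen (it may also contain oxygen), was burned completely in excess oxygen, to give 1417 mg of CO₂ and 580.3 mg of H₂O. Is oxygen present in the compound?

mol C = 1.417 g CO₂ ÷ 44.009 g/mol = 0.032198 mol
mol H = 2 × 0.5803 g H₂O ÷ 18.015 g/mol = 0.064424 mol
C and H together account for 0.45167 g — essentially the entire 0.4518 g sample — so the compound contains no oxygen.

no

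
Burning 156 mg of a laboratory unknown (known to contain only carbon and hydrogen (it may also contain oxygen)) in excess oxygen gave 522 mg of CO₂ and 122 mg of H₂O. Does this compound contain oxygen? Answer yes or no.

mol C = 0.522 g CO₂ ÷ 44.009 g/mol = 0.01186 mol
mol H = 2 × 0.122 g H₂O ÷ 18.015 g/mol = 0.01354 mol
C and H together account for 0.1561 g — essentially the entire 0.156 g sample — so the compound contains no oxygen.

no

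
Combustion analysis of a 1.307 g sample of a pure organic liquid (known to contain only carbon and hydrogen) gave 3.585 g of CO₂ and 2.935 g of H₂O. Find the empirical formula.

mol C = 3.585 g CO₂ ÷ 44.009 g/mol = 0.081461 mol
mol H = 2 × 2.935 g H₂O ÷ 18.015 g/mol = 0.32584 mol
Divide by the smallest (0.081461 mol): C 1.000, H 4.000

CH4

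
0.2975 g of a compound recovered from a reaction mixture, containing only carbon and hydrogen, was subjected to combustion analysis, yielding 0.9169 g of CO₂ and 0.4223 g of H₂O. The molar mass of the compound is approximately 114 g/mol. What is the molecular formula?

mol C = 0.9169 g CO₂ ÷ 44.009 g/mol = 0.020834 mol
mol H = 2 × 0.4223 g H₂O ÷ 18.015 g/mol = 0.046883 mol
Divide by the smallest (0.020834 mol): C 1.000, H 2.250
Multiplying each by 4 gives whole numbers: C 4.00, H 9.00
Empirical formula: C4H9
Empirical-formula mass = 57.12 g/mol; 114 ÷ 57.12 ≈ 2, so the molecular formula is C8H18.

C8H18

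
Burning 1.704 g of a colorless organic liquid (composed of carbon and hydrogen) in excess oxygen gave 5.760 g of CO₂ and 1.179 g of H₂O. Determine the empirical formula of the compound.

mol C = 5.760 g CO₂ ÷ 44.009 g/mol = 0.13088 mol
mol H = 2 × 1.179 g H₂O ÷ 18.015 g/mol = 0.13089 mol
Divide by the smallest (0.13088 mol): C 1.000, H 1.000

CH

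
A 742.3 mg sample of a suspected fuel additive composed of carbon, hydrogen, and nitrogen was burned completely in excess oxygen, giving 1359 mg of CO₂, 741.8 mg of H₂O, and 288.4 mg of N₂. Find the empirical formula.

C3H8N2

mol C = 1.359 g CO₂ ÷ 44.009 g/mol = 0.030880 mol
mol H = 2 × 0.7418 g H₂O ÷ 18.015 g/mol = 0.082354 mol
mol N = 2 × 0.2884 g N₂ ÷ 28.014 g/mol = 0.020590 mol
Divide by the smallest (0.020590 mol): C 1.500, H 4.000, N 1.000
Multiplying each by 2 gives whole numbers: C 3.00, H 8.00, N 2.00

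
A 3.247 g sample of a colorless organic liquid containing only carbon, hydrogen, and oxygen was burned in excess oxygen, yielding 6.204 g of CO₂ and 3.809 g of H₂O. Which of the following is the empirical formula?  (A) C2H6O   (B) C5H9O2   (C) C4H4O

mol C = 6.204 g CO₂ ÷ 44.009 g/mol = 0.14097 mol
mol H = 2 × 3.809 g H₂O ÷ 18.015 g/mol = 0.42287 mol
mass O = 3.247 − (1.6932 + 0.42625) = 1.1275 g → mol O = 1.1275 ÷ 15.999 = 0.070476 mol
Divide by the smallest (0.070476 mol): C 2.000, H 6.000, O 1.000

(A) C2H6O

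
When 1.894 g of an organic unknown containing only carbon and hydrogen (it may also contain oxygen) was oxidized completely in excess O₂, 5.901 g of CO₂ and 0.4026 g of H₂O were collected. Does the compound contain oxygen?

mol C = 5.901 g CO₂ ÷ 44.009 g/mol = 0.13409 mol
mol H = 2 × 0.4026 g H₂O ÷ 18.015 g/mol = 0.044696 mol
C and H account for only 1.6556 g of the 1.894 g sample; the remaining 0.23844 g must be oxygen.

yes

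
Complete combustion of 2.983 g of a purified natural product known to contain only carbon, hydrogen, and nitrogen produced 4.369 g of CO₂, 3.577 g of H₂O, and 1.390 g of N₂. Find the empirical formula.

CH4N

mol C = 4.369 g CO₂ ÷ 44.009 g/mol = 0.099275 mol
mol H = 2 × 3.577 g H₂O ÷ 18.015 g/mol = 0.39711 mol
mol N = 2 × 1.390 g N₂ ÷ 28.014 g/mol = 0.099236 mol
Divide by the smallest (0.099236 mol): C 1.000, H 4.002, N 1.000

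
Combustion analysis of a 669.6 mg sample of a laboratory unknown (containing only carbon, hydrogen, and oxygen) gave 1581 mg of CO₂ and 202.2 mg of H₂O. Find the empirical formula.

C8H5O3

mol C = 1.581 g CO₂ ÷ 44.009 g/mol = 0.035924 mol
mol H = 2 × 0.2022 g H₂O ÷ 18.015 g/mol = 0.022448 mol
mass O = 0.6696 − (0.43149 + 0.022628) = 0.21548 g → mol O = 0.21548 ÷ 15.999 = 0.013469 mol
Divide by the smallest (0.013469 mol): C 2.667, H 1.667, O 1.000
Multiplying each by 3 gives whole numbers: C 8.00, H 5.00, O 3.00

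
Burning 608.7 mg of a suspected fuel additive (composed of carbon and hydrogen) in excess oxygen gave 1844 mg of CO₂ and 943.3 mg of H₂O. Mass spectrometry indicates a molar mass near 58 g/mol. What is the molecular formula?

mol C = 1.844 g CO₂ ÷ 44.009 g/mol = 0.041901 mol
mol H = 2 × 0.9433 g H₂O ÷ 18.015 g/mol = 0.10472 mol
Divide by the smallest (0.041901 mol): C 1.000, H 2.499
Multiplying each by 2 gives whole numbers: C 2.00, H 5.00
Empirical formula: C2H5
Empirical-formula mass = 29.06 g/mol; 58 ÷ 29.06 ≈ 2, so the molecular formula is C4H10.

C4H10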